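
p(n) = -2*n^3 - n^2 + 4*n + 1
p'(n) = -6*n^2 - 2*n + 4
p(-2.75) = 24.03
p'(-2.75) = -35.88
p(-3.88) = 87.25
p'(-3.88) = -78.57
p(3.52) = -84.54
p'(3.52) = -77.38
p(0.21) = 1.78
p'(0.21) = 3.32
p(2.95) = -47.25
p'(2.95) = -54.12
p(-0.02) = 0.92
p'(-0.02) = 4.04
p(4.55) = -189.90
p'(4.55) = -129.32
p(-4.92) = 195.30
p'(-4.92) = -131.40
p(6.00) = -443.00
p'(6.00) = -224.00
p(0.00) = 1.00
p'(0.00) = 4.00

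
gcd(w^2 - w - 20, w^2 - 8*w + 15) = w - 5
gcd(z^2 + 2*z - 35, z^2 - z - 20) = z - 5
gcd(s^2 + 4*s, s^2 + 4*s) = s^2 + 4*s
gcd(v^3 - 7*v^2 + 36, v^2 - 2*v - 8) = v + 2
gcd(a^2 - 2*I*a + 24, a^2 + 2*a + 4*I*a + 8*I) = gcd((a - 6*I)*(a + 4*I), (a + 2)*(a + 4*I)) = a + 4*I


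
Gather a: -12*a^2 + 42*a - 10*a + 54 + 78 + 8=-12*a^2 + 32*a + 140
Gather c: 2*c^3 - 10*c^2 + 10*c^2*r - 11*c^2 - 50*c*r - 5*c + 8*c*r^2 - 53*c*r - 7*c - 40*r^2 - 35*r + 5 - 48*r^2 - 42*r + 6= 2*c^3 + c^2*(10*r - 21) + c*(8*r^2 - 103*r - 12) - 88*r^2 - 77*r + 11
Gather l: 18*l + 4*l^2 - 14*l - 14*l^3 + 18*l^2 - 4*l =-14*l^3 + 22*l^2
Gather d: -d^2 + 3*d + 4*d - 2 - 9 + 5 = -d^2 + 7*d - 6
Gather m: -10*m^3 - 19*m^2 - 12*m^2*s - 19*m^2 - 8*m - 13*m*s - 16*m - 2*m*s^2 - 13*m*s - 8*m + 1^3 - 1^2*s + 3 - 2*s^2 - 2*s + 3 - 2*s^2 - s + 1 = -10*m^3 + m^2*(-12*s - 38) + m*(-2*s^2 - 26*s - 32) - 4*s^2 - 4*s + 8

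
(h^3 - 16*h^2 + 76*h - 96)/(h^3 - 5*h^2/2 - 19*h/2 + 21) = 2*(h^2 - 14*h + 48)/(2*h^2 - h - 21)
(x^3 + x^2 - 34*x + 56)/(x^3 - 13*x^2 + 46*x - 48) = (x^2 + 3*x - 28)/(x^2 - 11*x + 24)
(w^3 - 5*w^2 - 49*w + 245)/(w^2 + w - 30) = (w^2 - 49)/(w + 6)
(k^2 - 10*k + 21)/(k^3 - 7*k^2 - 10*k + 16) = (k^2 - 10*k + 21)/(k^3 - 7*k^2 - 10*k + 16)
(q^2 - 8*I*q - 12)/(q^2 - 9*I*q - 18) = (q - 2*I)/(q - 3*I)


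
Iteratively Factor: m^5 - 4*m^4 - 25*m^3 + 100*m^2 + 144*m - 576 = (m + 3)*(m^4 - 7*m^3 - 4*m^2 + 112*m - 192) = (m - 3)*(m + 3)*(m^3 - 4*m^2 - 16*m + 64) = (m - 4)*(m - 3)*(m + 3)*(m^2 - 16) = (m - 4)*(m - 3)*(m + 3)*(m + 4)*(m - 4)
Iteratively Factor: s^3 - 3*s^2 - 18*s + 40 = (s - 5)*(s^2 + 2*s - 8) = (s - 5)*(s + 4)*(s - 2)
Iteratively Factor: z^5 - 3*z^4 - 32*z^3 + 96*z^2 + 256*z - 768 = (z - 4)*(z^4 + z^3 - 28*z^2 - 16*z + 192) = (z - 4)*(z + 4)*(z^3 - 3*z^2 - 16*z + 48) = (z - 4)^2*(z + 4)*(z^2 + z - 12) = (z - 4)^2*(z + 4)^2*(z - 3)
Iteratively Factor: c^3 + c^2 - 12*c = (c + 4)*(c^2 - 3*c) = c*(c + 4)*(c - 3)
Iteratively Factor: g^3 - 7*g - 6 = (g + 2)*(g^2 - 2*g - 3) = (g - 3)*(g + 2)*(g + 1)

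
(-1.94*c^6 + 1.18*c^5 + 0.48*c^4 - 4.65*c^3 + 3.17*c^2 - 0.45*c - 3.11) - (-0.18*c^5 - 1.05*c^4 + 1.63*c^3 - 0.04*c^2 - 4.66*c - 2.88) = -1.94*c^6 + 1.36*c^5 + 1.53*c^4 - 6.28*c^3 + 3.21*c^2 + 4.21*c - 0.23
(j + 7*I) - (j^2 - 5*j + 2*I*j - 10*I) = -j^2 + 6*j - 2*I*j + 17*I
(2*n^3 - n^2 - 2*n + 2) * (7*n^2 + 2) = 14*n^5 - 7*n^4 - 10*n^3 + 12*n^2 - 4*n + 4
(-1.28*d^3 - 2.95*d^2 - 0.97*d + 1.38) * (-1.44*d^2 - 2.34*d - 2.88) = 1.8432*d^5 + 7.2432*d^4 + 11.9862*d^3 + 8.7786*d^2 - 0.4356*d - 3.9744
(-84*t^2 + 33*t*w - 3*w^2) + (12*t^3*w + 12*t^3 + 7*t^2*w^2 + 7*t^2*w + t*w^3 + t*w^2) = 12*t^3*w + 12*t^3 + 7*t^2*w^2 + 7*t^2*w - 84*t^2 + t*w^3 + t*w^2 + 33*t*w - 3*w^2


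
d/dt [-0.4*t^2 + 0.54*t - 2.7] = 0.54 - 0.8*t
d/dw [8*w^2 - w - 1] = 16*w - 1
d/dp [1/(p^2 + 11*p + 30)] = (-2*p - 11)/(p^2 + 11*p + 30)^2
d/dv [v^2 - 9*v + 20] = 2*v - 9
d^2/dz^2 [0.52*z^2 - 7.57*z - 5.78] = 1.04000000000000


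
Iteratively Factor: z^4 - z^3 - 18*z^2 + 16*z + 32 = (z - 2)*(z^3 + z^2 - 16*z - 16) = (z - 2)*(z + 1)*(z^2 - 16) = (z - 2)*(z + 1)*(z + 4)*(z - 4)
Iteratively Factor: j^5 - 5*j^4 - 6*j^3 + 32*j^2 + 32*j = (j + 2)*(j^4 - 7*j^3 + 8*j^2 + 16*j) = (j - 4)*(j + 2)*(j^3 - 3*j^2 - 4*j) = j*(j - 4)*(j + 2)*(j^2 - 3*j - 4) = j*(j - 4)*(j + 1)*(j + 2)*(j - 4)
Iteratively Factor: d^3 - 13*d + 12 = (d + 4)*(d^2 - 4*d + 3) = (d - 3)*(d + 4)*(d - 1)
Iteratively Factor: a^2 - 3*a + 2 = (a - 1)*(a - 2)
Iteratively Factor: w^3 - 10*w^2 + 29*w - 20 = (w - 1)*(w^2 - 9*w + 20) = (w - 5)*(w - 1)*(w - 4)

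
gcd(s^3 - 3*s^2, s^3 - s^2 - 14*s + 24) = s - 3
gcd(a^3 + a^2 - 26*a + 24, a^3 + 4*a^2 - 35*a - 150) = 1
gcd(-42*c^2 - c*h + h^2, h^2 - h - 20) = 1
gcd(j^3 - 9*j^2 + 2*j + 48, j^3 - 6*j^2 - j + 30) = j^2 - j - 6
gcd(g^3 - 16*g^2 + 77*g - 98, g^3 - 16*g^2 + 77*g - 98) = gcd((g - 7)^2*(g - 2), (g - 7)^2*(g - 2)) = g^3 - 16*g^2 + 77*g - 98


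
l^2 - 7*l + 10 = (l - 5)*(l - 2)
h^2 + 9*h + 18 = (h + 3)*(h + 6)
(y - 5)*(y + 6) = y^2 + y - 30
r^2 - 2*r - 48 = (r - 8)*(r + 6)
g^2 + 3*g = g*(g + 3)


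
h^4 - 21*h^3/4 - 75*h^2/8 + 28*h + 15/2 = (h - 6)*(h - 2)*(h + 1/4)*(h + 5/2)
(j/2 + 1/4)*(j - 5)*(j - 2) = j^3/2 - 13*j^2/4 + 13*j/4 + 5/2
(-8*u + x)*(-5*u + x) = 40*u^2 - 13*u*x + x^2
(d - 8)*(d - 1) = d^2 - 9*d + 8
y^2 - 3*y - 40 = (y - 8)*(y + 5)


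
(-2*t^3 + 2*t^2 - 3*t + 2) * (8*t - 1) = -16*t^4 + 18*t^3 - 26*t^2 + 19*t - 2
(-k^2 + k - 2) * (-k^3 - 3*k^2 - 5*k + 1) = k^5 + 2*k^4 + 4*k^3 + 11*k - 2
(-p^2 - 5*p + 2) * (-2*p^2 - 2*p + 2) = 2*p^4 + 12*p^3 + 4*p^2 - 14*p + 4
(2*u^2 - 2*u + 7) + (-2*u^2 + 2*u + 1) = 8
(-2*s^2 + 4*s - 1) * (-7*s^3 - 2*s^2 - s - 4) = 14*s^5 - 24*s^4 + s^3 + 6*s^2 - 15*s + 4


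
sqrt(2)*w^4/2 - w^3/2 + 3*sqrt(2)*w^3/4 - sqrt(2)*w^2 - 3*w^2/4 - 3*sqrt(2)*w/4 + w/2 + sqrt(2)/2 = (w - 1/2)*(w - sqrt(2))*(w + sqrt(2)/2)*(sqrt(2)*w/2 + sqrt(2))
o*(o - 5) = o^2 - 5*o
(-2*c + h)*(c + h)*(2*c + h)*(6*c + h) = -24*c^4 - 28*c^3*h + 2*c^2*h^2 + 7*c*h^3 + h^4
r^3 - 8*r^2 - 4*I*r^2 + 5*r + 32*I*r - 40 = (r - 8)*(r - 5*I)*(r + I)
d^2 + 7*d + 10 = (d + 2)*(d + 5)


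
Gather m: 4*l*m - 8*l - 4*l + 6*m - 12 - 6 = -12*l + m*(4*l + 6) - 18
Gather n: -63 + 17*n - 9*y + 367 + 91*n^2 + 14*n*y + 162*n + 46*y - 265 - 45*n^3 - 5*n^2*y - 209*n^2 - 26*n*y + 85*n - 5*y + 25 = -45*n^3 + n^2*(-5*y - 118) + n*(264 - 12*y) + 32*y + 64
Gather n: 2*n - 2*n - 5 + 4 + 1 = 0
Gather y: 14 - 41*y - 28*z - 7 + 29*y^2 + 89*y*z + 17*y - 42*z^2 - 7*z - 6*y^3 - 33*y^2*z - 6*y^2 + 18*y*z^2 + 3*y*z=-6*y^3 + y^2*(23 - 33*z) + y*(18*z^2 + 92*z - 24) - 42*z^2 - 35*z + 7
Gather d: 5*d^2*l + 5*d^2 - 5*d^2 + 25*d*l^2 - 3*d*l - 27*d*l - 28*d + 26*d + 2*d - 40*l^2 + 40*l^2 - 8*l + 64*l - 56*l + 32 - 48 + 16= 5*d^2*l + d*(25*l^2 - 30*l)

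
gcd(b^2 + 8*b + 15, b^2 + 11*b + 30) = b + 5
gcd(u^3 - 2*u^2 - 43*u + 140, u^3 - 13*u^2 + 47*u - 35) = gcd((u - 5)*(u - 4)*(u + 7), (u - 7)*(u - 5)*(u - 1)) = u - 5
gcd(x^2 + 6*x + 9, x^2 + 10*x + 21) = x + 3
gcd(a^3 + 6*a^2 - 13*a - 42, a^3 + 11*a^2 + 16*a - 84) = a + 7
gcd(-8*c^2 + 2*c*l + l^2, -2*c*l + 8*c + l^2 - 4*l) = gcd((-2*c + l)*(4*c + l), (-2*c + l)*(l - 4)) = 2*c - l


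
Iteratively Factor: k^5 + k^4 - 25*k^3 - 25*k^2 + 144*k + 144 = (k + 3)*(k^4 - 2*k^3 - 19*k^2 + 32*k + 48) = (k - 3)*(k + 3)*(k^3 + k^2 - 16*k - 16) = (k - 4)*(k - 3)*(k + 3)*(k^2 + 5*k + 4) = (k - 4)*(k - 3)*(k + 1)*(k + 3)*(k + 4)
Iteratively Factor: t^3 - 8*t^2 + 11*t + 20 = (t - 4)*(t^2 - 4*t - 5) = (t - 5)*(t - 4)*(t + 1)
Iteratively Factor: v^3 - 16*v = (v + 4)*(v^2 - 4*v) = (v - 4)*(v + 4)*(v)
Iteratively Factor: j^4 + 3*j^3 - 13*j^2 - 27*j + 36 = (j - 1)*(j^3 + 4*j^2 - 9*j - 36) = (j - 1)*(j + 4)*(j^2 - 9) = (j - 1)*(j + 3)*(j + 4)*(j - 3)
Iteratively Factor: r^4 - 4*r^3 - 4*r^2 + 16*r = (r - 2)*(r^3 - 2*r^2 - 8*r) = r*(r - 2)*(r^2 - 2*r - 8) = r*(r - 4)*(r - 2)*(r + 2)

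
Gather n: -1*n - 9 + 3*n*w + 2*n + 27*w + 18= n*(3*w + 1) + 27*w + 9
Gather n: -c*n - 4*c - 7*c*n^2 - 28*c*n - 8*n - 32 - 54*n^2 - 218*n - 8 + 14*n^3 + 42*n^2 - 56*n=-4*c + 14*n^3 + n^2*(-7*c - 12) + n*(-29*c - 282) - 40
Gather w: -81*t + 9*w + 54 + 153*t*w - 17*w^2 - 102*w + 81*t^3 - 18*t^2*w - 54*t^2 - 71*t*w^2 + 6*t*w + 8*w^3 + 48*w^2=81*t^3 - 54*t^2 - 81*t + 8*w^3 + w^2*(31 - 71*t) + w*(-18*t^2 + 159*t - 93) + 54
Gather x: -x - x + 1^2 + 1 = 2 - 2*x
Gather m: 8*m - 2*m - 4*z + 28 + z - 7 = 6*m - 3*z + 21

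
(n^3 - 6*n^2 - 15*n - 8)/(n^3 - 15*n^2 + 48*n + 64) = (n + 1)/(n - 8)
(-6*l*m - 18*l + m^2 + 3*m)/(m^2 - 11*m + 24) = (-6*l*m - 18*l + m^2 + 3*m)/(m^2 - 11*m + 24)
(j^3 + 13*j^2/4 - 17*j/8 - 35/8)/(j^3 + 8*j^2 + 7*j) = (8*j^2 + 18*j - 35)/(8*j*(j + 7))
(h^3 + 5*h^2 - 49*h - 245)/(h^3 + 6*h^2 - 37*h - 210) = (h - 7)/(h - 6)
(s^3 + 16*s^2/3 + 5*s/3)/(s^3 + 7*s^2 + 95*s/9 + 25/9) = 3*s/(3*s + 5)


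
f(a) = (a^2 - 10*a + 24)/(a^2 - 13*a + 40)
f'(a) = (13 - 2*a)*(a^2 - 10*a + 24)/(a^2 - 13*a + 40)^2 + (2*a - 10)/(a^2 - 13*a + 40)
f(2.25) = 0.42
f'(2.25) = -0.12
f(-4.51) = 0.75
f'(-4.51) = -0.02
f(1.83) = 0.46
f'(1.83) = -0.10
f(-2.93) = 0.71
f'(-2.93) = -0.03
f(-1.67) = 0.67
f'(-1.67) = -0.04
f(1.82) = 0.46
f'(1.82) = -0.10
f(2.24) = 0.42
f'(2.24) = -0.12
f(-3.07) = 0.72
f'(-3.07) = -0.03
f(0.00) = 0.60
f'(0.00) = -0.06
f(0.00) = 0.60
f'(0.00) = -0.06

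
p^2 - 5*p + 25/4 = (p - 5/2)^2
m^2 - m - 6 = (m - 3)*(m + 2)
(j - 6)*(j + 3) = j^2 - 3*j - 18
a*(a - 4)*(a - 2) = a^3 - 6*a^2 + 8*a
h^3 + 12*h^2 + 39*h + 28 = (h + 1)*(h + 4)*(h + 7)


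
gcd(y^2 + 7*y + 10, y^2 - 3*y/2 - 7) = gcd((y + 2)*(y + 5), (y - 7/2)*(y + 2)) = y + 2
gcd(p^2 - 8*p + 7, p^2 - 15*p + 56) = p - 7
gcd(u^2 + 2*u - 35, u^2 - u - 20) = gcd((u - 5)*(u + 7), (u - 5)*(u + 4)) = u - 5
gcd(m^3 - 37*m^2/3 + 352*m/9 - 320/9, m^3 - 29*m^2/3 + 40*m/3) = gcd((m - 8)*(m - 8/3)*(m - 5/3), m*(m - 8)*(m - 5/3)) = m^2 - 29*m/3 + 40/3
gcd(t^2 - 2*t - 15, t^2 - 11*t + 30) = t - 5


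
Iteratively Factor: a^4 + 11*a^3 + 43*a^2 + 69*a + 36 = (a + 3)*(a^3 + 8*a^2 + 19*a + 12) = (a + 3)^2*(a^2 + 5*a + 4) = (a + 3)^2*(a + 4)*(a + 1)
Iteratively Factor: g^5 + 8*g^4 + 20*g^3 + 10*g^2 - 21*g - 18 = (g + 1)*(g^4 + 7*g^3 + 13*g^2 - 3*g - 18) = (g - 1)*(g + 1)*(g^3 + 8*g^2 + 21*g + 18) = (g - 1)*(g + 1)*(g + 3)*(g^2 + 5*g + 6) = (g - 1)*(g + 1)*(g + 3)^2*(g + 2)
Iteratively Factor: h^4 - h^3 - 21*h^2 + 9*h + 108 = (h + 3)*(h^3 - 4*h^2 - 9*h + 36) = (h - 4)*(h + 3)*(h^2 - 9) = (h - 4)*(h + 3)^2*(h - 3)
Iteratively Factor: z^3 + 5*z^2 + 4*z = (z + 4)*(z^2 + z) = z*(z + 4)*(z + 1)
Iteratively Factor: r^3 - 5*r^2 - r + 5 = (r + 1)*(r^2 - 6*r + 5) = (r - 5)*(r + 1)*(r - 1)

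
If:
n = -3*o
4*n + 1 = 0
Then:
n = -1/4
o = 1/12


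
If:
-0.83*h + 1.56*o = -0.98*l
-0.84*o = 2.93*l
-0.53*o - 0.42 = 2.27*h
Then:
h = -0.16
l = 0.03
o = -0.10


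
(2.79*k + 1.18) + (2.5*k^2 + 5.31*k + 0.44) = 2.5*k^2 + 8.1*k + 1.62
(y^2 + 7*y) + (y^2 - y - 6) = 2*y^2 + 6*y - 6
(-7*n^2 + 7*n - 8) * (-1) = 7*n^2 - 7*n + 8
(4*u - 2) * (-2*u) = -8*u^2 + 4*u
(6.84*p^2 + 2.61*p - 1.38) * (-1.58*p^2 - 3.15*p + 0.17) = -10.8072*p^4 - 25.6698*p^3 - 4.8783*p^2 + 4.7907*p - 0.2346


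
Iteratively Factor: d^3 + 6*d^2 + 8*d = (d + 2)*(d^2 + 4*d) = d*(d + 2)*(d + 4)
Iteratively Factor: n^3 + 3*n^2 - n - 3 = (n + 1)*(n^2 + 2*n - 3) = (n - 1)*(n + 1)*(n + 3)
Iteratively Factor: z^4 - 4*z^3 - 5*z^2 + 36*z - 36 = (z - 3)*(z^3 - z^2 - 8*z + 12) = (z - 3)*(z + 3)*(z^2 - 4*z + 4) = (z - 3)*(z - 2)*(z + 3)*(z - 2)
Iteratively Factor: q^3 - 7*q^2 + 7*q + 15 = (q - 3)*(q^2 - 4*q - 5) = (q - 3)*(q + 1)*(q - 5)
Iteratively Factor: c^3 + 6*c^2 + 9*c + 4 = (c + 1)*(c^2 + 5*c + 4) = (c + 1)*(c + 4)*(c + 1)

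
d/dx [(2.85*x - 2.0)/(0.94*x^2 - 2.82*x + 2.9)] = (-2.679*x^2 + 3.76*x + 2.625)/(0.8836*x^4 - 5.3016*x^3 + 13.4044*x^2 - 16.356*x + 8.41)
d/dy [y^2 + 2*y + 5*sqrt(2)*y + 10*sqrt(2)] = 2*y + 2 + 5*sqrt(2)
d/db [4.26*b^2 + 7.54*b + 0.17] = 8.52*b + 7.54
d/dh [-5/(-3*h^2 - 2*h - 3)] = 10*(-3*h - 1)/(3*h^2 + 2*h + 3)^2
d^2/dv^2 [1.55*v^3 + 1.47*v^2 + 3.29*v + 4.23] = 9.3*v + 2.94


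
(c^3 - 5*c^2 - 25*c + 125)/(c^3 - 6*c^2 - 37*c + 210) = (c^2 - 25)/(c^2 - c - 42)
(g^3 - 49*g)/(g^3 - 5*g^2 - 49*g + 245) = g/(g - 5)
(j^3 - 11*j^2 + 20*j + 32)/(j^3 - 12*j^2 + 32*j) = (j + 1)/j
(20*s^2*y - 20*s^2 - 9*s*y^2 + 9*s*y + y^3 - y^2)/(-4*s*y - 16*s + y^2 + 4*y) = (-5*s*y + 5*s + y^2 - y)/(y + 4)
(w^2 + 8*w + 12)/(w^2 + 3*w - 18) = (w + 2)/(w - 3)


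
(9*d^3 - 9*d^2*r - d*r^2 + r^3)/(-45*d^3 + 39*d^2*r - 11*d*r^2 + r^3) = (-3*d^2 + 2*d*r + r^2)/(15*d^2 - 8*d*r + r^2)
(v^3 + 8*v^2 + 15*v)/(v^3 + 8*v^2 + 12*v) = (v^2 + 8*v + 15)/(v^2 + 8*v + 12)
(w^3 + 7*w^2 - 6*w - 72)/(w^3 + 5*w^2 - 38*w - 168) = (w^2 + 3*w - 18)/(w^2 + w - 42)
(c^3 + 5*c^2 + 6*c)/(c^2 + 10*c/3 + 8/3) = 3*c*(c + 3)/(3*c + 4)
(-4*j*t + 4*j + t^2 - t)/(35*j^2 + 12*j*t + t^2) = (-4*j*t + 4*j + t^2 - t)/(35*j^2 + 12*j*t + t^2)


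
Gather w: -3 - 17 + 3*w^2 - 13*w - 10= 3*w^2 - 13*w - 30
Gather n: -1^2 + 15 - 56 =-42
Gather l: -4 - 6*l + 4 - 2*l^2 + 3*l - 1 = -2*l^2 - 3*l - 1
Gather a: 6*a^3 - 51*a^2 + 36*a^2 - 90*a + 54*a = 6*a^3 - 15*a^2 - 36*a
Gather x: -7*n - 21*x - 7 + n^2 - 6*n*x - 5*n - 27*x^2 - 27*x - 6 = n^2 - 12*n - 27*x^2 + x*(-6*n - 48) - 13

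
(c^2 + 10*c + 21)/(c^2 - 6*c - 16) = (c^2 + 10*c + 21)/(c^2 - 6*c - 16)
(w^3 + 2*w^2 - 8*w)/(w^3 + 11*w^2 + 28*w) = (w - 2)/(w + 7)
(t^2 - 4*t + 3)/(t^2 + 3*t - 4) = (t - 3)/(t + 4)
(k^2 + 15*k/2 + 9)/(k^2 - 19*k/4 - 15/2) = 2*(2*k^2 + 15*k + 18)/(4*k^2 - 19*k - 30)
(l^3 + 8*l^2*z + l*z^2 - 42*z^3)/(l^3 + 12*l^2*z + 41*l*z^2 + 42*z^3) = (l - 2*z)/(l + 2*z)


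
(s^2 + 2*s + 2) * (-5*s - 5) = -5*s^3 - 15*s^2 - 20*s - 10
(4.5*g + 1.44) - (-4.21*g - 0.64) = 8.71*g + 2.08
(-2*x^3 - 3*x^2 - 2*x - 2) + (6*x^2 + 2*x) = -2*x^3 + 3*x^2 - 2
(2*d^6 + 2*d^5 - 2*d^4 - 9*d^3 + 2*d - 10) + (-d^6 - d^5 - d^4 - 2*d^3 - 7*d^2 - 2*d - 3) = d^6 + d^5 - 3*d^4 - 11*d^3 - 7*d^2 - 13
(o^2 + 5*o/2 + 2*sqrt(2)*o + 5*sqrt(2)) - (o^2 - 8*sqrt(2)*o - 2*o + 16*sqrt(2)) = 9*o/2 + 10*sqrt(2)*o - 11*sqrt(2)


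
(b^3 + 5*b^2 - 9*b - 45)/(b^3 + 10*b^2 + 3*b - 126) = (b^2 + 8*b + 15)/(b^2 + 13*b + 42)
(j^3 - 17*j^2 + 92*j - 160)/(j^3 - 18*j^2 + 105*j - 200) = (j - 4)/(j - 5)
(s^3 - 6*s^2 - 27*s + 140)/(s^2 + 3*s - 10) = (s^2 - 11*s + 28)/(s - 2)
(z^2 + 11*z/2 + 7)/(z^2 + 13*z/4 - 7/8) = 4*(z + 2)/(4*z - 1)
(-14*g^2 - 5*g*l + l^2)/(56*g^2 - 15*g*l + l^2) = (-2*g - l)/(8*g - l)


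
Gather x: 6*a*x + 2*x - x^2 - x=-x^2 + x*(6*a + 1)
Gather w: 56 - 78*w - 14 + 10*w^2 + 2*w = 10*w^2 - 76*w + 42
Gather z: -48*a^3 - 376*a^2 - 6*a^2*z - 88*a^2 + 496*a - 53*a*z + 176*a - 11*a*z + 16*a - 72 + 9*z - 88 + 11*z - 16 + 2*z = -48*a^3 - 464*a^2 + 688*a + z*(-6*a^2 - 64*a + 22) - 176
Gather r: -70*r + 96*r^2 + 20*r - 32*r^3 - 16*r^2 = -32*r^3 + 80*r^2 - 50*r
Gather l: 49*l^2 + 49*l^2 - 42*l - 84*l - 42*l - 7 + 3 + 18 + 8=98*l^2 - 168*l + 22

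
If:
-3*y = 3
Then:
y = -1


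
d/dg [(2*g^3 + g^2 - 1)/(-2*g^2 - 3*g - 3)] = (-4*g^4 - 12*g^3 - 21*g^2 - 10*g - 3)/(4*g^4 + 12*g^3 + 21*g^2 + 18*g + 9)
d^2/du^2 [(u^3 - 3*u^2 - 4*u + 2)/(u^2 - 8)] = 4*(2*u^3 - 33*u^2 + 48*u - 88)/(u^6 - 24*u^4 + 192*u^2 - 512)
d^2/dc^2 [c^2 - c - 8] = 2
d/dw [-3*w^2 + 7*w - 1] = 7 - 6*w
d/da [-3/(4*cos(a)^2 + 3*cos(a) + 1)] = -3*(8*cos(a) + 3)*sin(a)/(4*cos(a)^2 + 3*cos(a) + 1)^2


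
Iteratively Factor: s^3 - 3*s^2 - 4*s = (s - 4)*(s^2 + s) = (s - 4)*(s + 1)*(s)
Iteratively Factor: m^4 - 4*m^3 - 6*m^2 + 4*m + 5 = (m - 1)*(m^3 - 3*m^2 - 9*m - 5) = (m - 1)*(m + 1)*(m^2 - 4*m - 5) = (m - 1)*(m + 1)^2*(m - 5)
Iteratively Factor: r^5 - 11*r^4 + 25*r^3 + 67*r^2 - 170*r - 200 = (r - 5)*(r^4 - 6*r^3 - 5*r^2 + 42*r + 40) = (r - 5)*(r + 2)*(r^3 - 8*r^2 + 11*r + 20) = (r - 5)*(r + 1)*(r + 2)*(r^2 - 9*r + 20) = (r - 5)^2*(r + 1)*(r + 2)*(r - 4)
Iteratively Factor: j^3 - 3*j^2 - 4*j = (j)*(j^2 - 3*j - 4) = j*(j + 1)*(j - 4)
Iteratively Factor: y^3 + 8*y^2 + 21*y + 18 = (y + 3)*(y^2 + 5*y + 6) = (y + 2)*(y + 3)*(y + 3)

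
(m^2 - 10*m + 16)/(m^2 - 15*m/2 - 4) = 2*(m - 2)/(2*m + 1)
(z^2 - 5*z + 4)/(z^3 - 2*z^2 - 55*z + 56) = (z - 4)/(z^2 - z - 56)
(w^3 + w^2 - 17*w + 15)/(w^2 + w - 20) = (w^2 - 4*w + 3)/(w - 4)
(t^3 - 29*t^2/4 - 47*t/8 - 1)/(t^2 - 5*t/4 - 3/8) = (2*t^2 - 15*t - 8)/(2*t - 3)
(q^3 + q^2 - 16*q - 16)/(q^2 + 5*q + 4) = q - 4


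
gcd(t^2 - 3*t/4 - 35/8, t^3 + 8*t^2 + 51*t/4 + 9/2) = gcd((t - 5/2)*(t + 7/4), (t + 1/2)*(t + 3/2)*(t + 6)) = 1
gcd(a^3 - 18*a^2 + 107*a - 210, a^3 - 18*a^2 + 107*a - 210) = a^3 - 18*a^2 + 107*a - 210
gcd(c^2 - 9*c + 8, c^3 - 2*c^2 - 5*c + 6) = c - 1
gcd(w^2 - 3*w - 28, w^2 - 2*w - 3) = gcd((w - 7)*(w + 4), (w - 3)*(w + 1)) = 1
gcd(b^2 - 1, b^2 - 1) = b^2 - 1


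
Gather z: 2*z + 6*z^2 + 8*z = 6*z^2 + 10*z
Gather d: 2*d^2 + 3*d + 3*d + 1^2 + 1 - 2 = 2*d^2 + 6*d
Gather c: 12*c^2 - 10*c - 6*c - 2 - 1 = 12*c^2 - 16*c - 3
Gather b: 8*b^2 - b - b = 8*b^2 - 2*b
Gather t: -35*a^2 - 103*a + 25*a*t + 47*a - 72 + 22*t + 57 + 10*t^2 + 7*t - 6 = -35*a^2 - 56*a + 10*t^2 + t*(25*a + 29) - 21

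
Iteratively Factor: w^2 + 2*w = (w)*(w + 2)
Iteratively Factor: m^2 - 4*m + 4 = (m - 2)*(m - 2)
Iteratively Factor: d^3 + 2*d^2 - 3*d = (d)*(d^2 + 2*d - 3) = d*(d - 1)*(d + 3)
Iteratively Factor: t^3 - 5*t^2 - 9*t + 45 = (t + 3)*(t^2 - 8*t + 15) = (t - 5)*(t + 3)*(t - 3)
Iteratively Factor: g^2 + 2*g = (g + 2)*(g)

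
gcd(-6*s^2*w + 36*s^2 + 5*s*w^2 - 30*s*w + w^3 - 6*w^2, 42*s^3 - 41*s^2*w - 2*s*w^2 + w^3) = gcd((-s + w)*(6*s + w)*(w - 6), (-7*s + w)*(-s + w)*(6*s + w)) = 6*s^2 - 5*s*w - w^2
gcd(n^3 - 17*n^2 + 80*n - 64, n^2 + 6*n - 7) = n - 1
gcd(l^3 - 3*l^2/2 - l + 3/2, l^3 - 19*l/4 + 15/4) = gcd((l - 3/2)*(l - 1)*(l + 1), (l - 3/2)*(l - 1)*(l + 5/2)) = l^2 - 5*l/2 + 3/2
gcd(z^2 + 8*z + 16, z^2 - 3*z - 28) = z + 4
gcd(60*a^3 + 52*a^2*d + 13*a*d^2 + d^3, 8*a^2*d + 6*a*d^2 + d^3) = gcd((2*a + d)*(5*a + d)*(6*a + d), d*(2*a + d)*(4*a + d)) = 2*a + d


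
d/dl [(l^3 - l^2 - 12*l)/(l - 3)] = 2*(l^3 - 5*l^2 + 3*l + 18)/(l^2 - 6*l + 9)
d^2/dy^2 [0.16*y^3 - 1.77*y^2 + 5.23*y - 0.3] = 0.96*y - 3.54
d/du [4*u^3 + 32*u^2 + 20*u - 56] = 12*u^2 + 64*u + 20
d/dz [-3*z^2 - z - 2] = -6*z - 1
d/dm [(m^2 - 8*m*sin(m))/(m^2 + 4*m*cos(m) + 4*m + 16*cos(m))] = 2*(2*m^3*sin(m) - 4*m^3*cos(m) + 12*m^2*sin(m) - 14*m^2*cos(m) - 14*m^2 + 16*m*cos(m) - 64*m - 32*sin(2*m))/((m + 4)^2*(m + 4*cos(m))^2)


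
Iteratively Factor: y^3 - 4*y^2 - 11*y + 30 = (y + 3)*(y^2 - 7*y + 10) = (y - 2)*(y + 3)*(y - 5)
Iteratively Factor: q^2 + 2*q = (q)*(q + 2)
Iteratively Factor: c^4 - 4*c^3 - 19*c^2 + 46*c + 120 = (c + 2)*(c^3 - 6*c^2 - 7*c + 60) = (c - 5)*(c + 2)*(c^2 - c - 12) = (c - 5)*(c + 2)*(c + 3)*(c - 4)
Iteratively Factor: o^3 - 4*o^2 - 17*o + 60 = (o + 4)*(o^2 - 8*o + 15) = (o - 3)*(o + 4)*(o - 5)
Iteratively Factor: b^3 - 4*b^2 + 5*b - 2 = (b - 1)*(b^2 - 3*b + 2) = (b - 2)*(b - 1)*(b - 1)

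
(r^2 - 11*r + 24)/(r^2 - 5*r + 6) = (r - 8)/(r - 2)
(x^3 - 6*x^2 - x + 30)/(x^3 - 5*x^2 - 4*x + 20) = (x - 3)/(x - 2)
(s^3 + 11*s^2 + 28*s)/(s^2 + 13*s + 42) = s*(s + 4)/(s + 6)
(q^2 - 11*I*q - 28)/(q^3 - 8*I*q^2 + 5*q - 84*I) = 1/(q + 3*I)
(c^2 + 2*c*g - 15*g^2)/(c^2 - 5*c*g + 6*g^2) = (c + 5*g)/(c - 2*g)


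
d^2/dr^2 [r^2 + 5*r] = 2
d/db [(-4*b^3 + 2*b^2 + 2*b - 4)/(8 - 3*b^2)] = 2*(6*b^4 - 45*b^2 + 4*b + 8)/(9*b^4 - 48*b^2 + 64)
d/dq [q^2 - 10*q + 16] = 2*q - 10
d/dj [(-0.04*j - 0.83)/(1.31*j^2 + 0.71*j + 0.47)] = (0.0524*j^2 + 2.1746*j + 0.5705)/(1.7161*j^4 + 1.8602*j^3 + 1.7355*j^2 + 0.6674*j + 0.2209)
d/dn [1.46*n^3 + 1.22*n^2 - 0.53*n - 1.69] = 4.38*n^2 + 2.44*n - 0.53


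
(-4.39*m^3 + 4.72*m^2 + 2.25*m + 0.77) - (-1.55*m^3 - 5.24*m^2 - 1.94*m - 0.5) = -2.84*m^3 + 9.96*m^2 + 4.19*m + 1.27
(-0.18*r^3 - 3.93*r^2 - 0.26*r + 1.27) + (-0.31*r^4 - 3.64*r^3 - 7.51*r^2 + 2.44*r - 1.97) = -0.31*r^4 - 3.82*r^3 - 11.44*r^2 + 2.18*r - 0.7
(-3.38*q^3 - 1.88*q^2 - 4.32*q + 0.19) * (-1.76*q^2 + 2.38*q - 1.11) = 5.9488*q^5 - 4.7356*q^4 + 6.8806*q^3 - 8.5292*q^2 + 5.2474*q - 0.2109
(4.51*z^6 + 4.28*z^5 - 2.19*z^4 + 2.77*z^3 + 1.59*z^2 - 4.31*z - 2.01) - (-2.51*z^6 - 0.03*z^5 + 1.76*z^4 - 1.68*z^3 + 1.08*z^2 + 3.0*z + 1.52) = 7.02*z^6 + 4.31*z^5 - 3.95*z^4 + 4.45*z^3 + 0.51*z^2 - 7.31*z - 3.53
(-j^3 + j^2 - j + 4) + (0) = -j^3 + j^2 - j + 4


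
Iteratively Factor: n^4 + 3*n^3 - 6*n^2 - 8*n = (n - 2)*(n^3 + 5*n^2 + 4*n) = (n - 2)*(n + 1)*(n^2 + 4*n) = n*(n - 2)*(n + 1)*(n + 4)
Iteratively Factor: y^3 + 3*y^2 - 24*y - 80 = (y + 4)*(y^2 - y - 20) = (y - 5)*(y + 4)*(y + 4)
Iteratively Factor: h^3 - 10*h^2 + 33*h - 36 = (h - 4)*(h^2 - 6*h + 9) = (h - 4)*(h - 3)*(h - 3)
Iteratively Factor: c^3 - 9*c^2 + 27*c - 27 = (c - 3)*(c^2 - 6*c + 9) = (c - 3)^2*(c - 3)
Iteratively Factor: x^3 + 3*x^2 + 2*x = (x + 1)*(x^2 + 2*x) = (x + 1)*(x + 2)*(x)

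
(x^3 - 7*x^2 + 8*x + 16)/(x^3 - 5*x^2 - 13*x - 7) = (x^2 - 8*x + 16)/(x^2 - 6*x - 7)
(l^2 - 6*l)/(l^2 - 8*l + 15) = l*(l - 6)/(l^2 - 8*l + 15)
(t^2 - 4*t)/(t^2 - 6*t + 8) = t/(t - 2)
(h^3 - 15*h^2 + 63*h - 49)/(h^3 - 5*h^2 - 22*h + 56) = (h^2 - 8*h + 7)/(h^2 + 2*h - 8)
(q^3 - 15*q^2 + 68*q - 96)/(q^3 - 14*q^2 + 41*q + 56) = (q^2 - 7*q + 12)/(q^2 - 6*q - 7)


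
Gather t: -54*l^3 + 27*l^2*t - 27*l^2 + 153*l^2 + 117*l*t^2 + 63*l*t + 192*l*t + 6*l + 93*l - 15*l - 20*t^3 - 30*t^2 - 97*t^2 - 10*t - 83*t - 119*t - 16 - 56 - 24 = -54*l^3 + 126*l^2 + 84*l - 20*t^3 + t^2*(117*l - 127) + t*(27*l^2 + 255*l - 212) - 96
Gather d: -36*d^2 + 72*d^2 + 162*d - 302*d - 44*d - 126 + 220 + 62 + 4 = 36*d^2 - 184*d + 160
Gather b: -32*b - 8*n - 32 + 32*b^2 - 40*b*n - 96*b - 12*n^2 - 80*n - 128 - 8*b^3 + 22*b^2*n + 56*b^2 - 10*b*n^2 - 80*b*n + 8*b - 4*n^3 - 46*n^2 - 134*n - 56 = -8*b^3 + b^2*(22*n + 88) + b*(-10*n^2 - 120*n - 120) - 4*n^3 - 58*n^2 - 222*n - 216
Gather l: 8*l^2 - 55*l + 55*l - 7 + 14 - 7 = 8*l^2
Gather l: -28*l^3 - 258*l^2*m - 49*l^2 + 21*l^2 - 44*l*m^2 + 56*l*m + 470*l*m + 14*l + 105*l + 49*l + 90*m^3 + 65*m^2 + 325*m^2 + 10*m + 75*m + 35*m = -28*l^3 + l^2*(-258*m - 28) + l*(-44*m^2 + 526*m + 168) + 90*m^3 + 390*m^2 + 120*m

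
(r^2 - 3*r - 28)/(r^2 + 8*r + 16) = (r - 7)/(r + 4)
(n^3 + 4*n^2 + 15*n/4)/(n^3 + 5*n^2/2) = (n + 3/2)/n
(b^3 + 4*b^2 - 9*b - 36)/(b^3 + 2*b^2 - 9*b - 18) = (b + 4)/(b + 2)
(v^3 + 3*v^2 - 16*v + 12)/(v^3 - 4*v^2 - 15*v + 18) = (v^2 + 4*v - 12)/(v^2 - 3*v - 18)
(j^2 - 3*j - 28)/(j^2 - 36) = (j^2 - 3*j - 28)/(j^2 - 36)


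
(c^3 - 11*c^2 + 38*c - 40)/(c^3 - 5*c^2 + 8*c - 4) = (c^2 - 9*c + 20)/(c^2 - 3*c + 2)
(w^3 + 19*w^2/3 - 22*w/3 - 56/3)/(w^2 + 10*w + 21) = (3*w^2 - 2*w - 8)/(3*(w + 3))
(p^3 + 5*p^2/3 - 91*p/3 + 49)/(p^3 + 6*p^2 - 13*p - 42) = (p - 7/3)/(p + 2)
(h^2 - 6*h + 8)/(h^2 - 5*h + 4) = (h - 2)/(h - 1)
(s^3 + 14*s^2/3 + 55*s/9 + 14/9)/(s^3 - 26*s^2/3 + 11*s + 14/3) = (3*s^2 + 13*s + 14)/(3*(s^2 - 9*s + 14))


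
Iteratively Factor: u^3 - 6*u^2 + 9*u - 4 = (u - 1)*(u^2 - 5*u + 4) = (u - 4)*(u - 1)*(u - 1)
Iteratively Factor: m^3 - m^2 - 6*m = (m - 3)*(m^2 + 2*m) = m*(m - 3)*(m + 2)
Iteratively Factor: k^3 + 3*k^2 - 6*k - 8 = (k + 4)*(k^2 - k - 2) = (k + 1)*(k + 4)*(k - 2)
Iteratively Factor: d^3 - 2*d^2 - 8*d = (d + 2)*(d^2 - 4*d) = d*(d + 2)*(d - 4)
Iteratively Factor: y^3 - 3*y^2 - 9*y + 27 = (y - 3)*(y^2 - 9) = (y - 3)*(y + 3)*(y - 3)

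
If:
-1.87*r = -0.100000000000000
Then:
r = 0.05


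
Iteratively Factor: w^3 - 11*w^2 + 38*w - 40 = (w - 5)*(w^2 - 6*w + 8) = (w - 5)*(w - 2)*(w - 4)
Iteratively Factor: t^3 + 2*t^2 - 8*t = (t - 2)*(t^2 + 4*t) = (t - 2)*(t + 4)*(t)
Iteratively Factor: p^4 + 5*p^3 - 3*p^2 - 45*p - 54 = (p - 3)*(p^3 + 8*p^2 + 21*p + 18) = (p - 3)*(p + 2)*(p^2 + 6*p + 9) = (p - 3)*(p + 2)*(p + 3)*(p + 3)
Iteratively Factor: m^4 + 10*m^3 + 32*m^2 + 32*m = (m + 2)*(m^3 + 8*m^2 + 16*m) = (m + 2)*(m + 4)*(m^2 + 4*m) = m*(m + 2)*(m + 4)*(m + 4)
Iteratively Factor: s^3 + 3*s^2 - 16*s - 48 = (s + 4)*(s^2 - s - 12) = (s + 3)*(s + 4)*(s - 4)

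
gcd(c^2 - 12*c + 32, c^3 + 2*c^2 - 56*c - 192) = c - 8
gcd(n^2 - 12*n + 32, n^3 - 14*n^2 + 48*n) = n - 8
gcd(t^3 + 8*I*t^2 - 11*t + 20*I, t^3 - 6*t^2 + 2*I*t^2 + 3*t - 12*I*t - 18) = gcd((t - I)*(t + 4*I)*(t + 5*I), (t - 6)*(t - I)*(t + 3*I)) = t - I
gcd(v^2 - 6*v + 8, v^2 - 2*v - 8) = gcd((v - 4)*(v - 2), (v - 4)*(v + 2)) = v - 4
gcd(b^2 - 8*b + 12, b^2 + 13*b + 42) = 1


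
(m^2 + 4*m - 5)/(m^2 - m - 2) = (-m^2 - 4*m + 5)/(-m^2 + m + 2)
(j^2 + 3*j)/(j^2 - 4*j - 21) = j/(j - 7)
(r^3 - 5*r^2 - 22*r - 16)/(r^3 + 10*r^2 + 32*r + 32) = (r^2 - 7*r - 8)/(r^2 + 8*r + 16)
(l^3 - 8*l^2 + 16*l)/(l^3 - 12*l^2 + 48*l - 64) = l/(l - 4)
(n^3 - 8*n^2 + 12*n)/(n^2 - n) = (n^2 - 8*n + 12)/(n - 1)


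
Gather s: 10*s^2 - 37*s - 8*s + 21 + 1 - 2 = 10*s^2 - 45*s + 20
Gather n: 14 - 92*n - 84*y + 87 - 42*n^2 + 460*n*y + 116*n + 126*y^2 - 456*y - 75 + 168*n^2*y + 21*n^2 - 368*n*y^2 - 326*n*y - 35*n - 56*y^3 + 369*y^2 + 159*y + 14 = n^2*(168*y - 21) + n*(-368*y^2 + 134*y - 11) - 56*y^3 + 495*y^2 - 381*y + 40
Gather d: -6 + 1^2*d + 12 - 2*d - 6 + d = 0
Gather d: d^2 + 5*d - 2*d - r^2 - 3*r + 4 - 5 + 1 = d^2 + 3*d - r^2 - 3*r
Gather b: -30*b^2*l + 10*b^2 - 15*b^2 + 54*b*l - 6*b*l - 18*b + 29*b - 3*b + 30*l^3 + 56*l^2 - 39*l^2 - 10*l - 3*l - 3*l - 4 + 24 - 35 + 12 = b^2*(-30*l - 5) + b*(48*l + 8) + 30*l^3 + 17*l^2 - 16*l - 3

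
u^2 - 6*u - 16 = (u - 8)*(u + 2)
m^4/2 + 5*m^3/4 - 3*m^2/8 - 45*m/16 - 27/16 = (m/2 + 1/2)*(m - 3/2)*(m + 3/2)^2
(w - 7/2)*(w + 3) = w^2 - w/2 - 21/2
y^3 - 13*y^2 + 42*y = y*(y - 7)*(y - 6)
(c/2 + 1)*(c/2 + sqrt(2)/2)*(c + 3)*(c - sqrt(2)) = c^4/4 + 5*c^3/4 + c^2 - 5*c/2 - 3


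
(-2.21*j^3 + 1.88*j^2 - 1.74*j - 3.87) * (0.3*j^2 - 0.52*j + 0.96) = -0.663*j^5 + 1.7132*j^4 - 3.6212*j^3 + 1.5486*j^2 + 0.342*j - 3.7152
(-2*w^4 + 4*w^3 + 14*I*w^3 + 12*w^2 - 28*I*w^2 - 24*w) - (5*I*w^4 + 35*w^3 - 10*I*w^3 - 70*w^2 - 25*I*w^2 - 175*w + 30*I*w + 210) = -2*w^4 - 5*I*w^4 - 31*w^3 + 24*I*w^3 + 82*w^2 - 3*I*w^2 + 151*w - 30*I*w - 210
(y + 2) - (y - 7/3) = 13/3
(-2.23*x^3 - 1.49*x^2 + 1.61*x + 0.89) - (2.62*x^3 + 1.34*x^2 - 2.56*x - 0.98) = -4.85*x^3 - 2.83*x^2 + 4.17*x + 1.87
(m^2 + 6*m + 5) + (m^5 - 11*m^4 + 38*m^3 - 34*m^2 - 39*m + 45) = m^5 - 11*m^4 + 38*m^3 - 33*m^2 - 33*m + 50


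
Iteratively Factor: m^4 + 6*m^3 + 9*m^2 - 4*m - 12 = (m + 3)*(m^3 + 3*m^2 - 4) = (m + 2)*(m + 3)*(m^2 + m - 2) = (m - 1)*(m + 2)*(m + 3)*(m + 2)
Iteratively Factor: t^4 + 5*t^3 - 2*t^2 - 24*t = (t + 3)*(t^3 + 2*t^2 - 8*t) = (t - 2)*(t + 3)*(t^2 + 4*t) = t*(t - 2)*(t + 3)*(t + 4)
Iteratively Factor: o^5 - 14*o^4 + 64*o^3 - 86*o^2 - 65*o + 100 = (o + 1)*(o^4 - 15*o^3 + 79*o^2 - 165*o + 100) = (o - 1)*(o + 1)*(o^3 - 14*o^2 + 65*o - 100) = (o - 5)*(o - 1)*(o + 1)*(o^2 - 9*o + 20) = (o - 5)^2*(o - 1)*(o + 1)*(o - 4)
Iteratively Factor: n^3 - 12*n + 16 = (n + 4)*(n^2 - 4*n + 4) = (n - 2)*(n + 4)*(n - 2)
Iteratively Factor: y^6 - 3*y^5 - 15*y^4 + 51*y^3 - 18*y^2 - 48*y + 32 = (y - 1)*(y^5 - 2*y^4 - 17*y^3 + 34*y^2 + 16*y - 32) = (y - 2)*(y - 1)*(y^4 - 17*y^2 + 16) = (y - 2)*(y - 1)^2*(y^3 + y^2 - 16*y - 16) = (y - 2)*(y - 1)^2*(y + 4)*(y^2 - 3*y - 4) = (y - 2)*(y - 1)^2*(y + 1)*(y + 4)*(y - 4)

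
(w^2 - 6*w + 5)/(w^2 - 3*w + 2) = (w - 5)/(w - 2)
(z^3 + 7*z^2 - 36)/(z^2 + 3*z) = z + 4 - 12/z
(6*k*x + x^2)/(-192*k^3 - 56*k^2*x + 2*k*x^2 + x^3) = x/(-32*k^2 - 4*k*x + x^2)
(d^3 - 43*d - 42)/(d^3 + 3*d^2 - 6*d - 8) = (d^2 - d - 42)/(d^2 + 2*d - 8)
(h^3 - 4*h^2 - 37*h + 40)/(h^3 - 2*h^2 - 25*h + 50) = (h^2 - 9*h + 8)/(h^2 - 7*h + 10)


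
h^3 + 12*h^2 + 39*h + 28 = (h + 1)*(h + 4)*(h + 7)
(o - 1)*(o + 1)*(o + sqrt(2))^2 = o^4 + 2*sqrt(2)*o^3 + o^2 - 2*sqrt(2)*o - 2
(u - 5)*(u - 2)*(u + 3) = u^3 - 4*u^2 - 11*u + 30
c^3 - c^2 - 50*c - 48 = (c - 8)*(c + 1)*(c + 6)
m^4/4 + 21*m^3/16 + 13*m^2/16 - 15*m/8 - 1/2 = (m/4 + 1)*(m - 1)*(m + 1/4)*(m + 2)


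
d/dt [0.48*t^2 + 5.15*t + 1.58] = 0.96*t + 5.15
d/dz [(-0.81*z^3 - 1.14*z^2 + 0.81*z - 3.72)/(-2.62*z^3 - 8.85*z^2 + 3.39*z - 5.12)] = (4.1817*z^4 - 1.2474*z^3 - 13.4937*z^2 - 54.1704*z + 8.4636)/(6.8644*z^6 + 46.374*z^5 + 60.5589*z^4 - 33.1742*z^3 + 102.1161*z^2 - 34.7136*z + 26.2144)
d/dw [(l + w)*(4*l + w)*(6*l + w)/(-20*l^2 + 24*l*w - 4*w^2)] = (-314*l^4 - 62*l^3*w + 85*l^2*w^2 + 12*l*w^3 - w^4)/(4*(25*l^4 - 60*l^3*w + 46*l^2*w^2 - 12*l*w^3 + w^4))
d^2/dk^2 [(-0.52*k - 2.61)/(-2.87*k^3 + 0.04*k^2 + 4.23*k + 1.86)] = (25.699128*k^5 + 257.621532*k^4 + 7.83331999999999*k^3 - 156.778542*k^2 + 86.013756*k + 84.830058)/(23.639903*k^9 - 0.988428*k^8 - 104.512485*k^7 - 43.048342*k^6 + 155.318733*k^5 + 133.32744*k^4 - 47.788083*k^3 - 100.257534*k^2 - 43.902324*k - 6.434856)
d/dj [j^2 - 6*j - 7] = 2*j - 6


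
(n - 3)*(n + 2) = n^2 - n - 6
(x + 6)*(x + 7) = x^2 + 13*x + 42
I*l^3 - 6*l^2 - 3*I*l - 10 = (l + 2*I)*(l + 5*I)*(I*l + 1)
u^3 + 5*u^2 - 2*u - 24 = (u - 2)*(u + 3)*(u + 4)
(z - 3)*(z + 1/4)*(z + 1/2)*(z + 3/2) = z^4 - 3*z^3/4 - 11*z^2/2 - 57*z/16 - 9/16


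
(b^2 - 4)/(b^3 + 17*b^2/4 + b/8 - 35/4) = 8*(b - 2)/(8*b^2 + 18*b - 35)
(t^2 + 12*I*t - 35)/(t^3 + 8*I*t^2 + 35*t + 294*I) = (t + 5*I)/(t^2 + I*t + 42)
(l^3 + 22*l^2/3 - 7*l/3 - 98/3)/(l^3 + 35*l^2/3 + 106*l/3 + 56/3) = (3*l^2 + l - 14)/(3*l^2 + 14*l + 8)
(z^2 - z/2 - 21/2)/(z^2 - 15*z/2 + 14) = (z + 3)/(z - 4)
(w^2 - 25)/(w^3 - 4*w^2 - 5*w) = (w + 5)/(w*(w + 1))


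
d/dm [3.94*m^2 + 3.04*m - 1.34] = 7.88*m + 3.04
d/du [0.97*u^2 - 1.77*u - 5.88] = 1.94*u - 1.77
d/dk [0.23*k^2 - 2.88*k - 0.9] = 0.46*k - 2.88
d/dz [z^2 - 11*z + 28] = 2*z - 11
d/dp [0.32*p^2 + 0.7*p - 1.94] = 0.64*p + 0.7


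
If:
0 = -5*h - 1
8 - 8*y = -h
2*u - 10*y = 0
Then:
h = -1/5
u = 39/8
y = 39/40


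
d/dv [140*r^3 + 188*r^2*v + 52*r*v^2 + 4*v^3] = 188*r^2 + 104*r*v + 12*v^2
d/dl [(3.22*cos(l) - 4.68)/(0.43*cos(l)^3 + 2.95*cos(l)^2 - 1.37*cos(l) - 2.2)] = (2.7692*cos(l)^3 + 3.4618*cos(l)^2 - 27.612*cos(l) + 13.4956)*sin(l)/(0.1849*cos(l)^6 + 2.537*cos(l)^5 + 7.5243*cos(l)^4 - 9.975*cos(l)^3 - 11.1031*cos(l)^2 + 6.028*cos(l) + 4.84)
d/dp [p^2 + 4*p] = 2*p + 4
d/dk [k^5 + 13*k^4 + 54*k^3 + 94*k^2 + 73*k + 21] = 5*k^4 + 52*k^3 + 162*k^2 + 188*k + 73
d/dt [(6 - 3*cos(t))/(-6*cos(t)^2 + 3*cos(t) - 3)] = (-8*cos(t) + cos(2*t) + 2)*sin(t)/(-cos(t) + cos(2*t) + 2)^2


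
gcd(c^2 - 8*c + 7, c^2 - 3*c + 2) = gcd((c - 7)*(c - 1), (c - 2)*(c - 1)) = c - 1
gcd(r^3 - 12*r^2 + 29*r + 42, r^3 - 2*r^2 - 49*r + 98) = r - 7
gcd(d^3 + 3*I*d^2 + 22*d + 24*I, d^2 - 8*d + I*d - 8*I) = d + I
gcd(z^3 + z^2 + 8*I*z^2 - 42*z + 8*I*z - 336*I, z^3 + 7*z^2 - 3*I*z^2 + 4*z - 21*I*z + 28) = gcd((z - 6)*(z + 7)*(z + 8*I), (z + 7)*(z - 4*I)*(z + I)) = z + 7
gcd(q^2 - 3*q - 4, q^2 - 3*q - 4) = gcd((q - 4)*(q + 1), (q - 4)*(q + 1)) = q^2 - 3*q - 4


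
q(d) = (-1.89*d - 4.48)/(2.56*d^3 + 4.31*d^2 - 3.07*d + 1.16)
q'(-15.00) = -0.00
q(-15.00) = -0.00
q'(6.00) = 0.01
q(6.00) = -0.02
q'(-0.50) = -2.17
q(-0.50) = -1.02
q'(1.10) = 2.22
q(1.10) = -1.02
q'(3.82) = 0.03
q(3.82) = -0.06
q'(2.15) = 0.23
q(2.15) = -0.21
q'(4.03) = 0.03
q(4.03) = -0.05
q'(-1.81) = -0.12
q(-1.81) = -0.19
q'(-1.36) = -0.30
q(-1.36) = -0.28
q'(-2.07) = 0.06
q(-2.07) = -0.17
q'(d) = (-1.89*d - 4.48)*(-7.68*d^2 - 8.62*d + 3.07)/(2.56*d^3 + 4.31*d^2 - 3.07*d + 1.16)^2 - 1.89/(2.56*d^3 + 4.31*d^2 - 3.07*d + 1.16) = (9.6768*d^3 + 42.5523*d^2 + 38.6176*d - 15.946)/(6.5536*d^6 + 22.0672*d^5 + 2.8577*d^4 - 20.5242*d^3 + 19.4241*d^2 - 7.1224*d + 1.3456)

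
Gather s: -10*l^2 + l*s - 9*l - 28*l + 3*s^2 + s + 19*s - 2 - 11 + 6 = -10*l^2 - 37*l + 3*s^2 + s*(l + 20) - 7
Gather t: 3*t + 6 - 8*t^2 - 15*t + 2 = -8*t^2 - 12*t + 8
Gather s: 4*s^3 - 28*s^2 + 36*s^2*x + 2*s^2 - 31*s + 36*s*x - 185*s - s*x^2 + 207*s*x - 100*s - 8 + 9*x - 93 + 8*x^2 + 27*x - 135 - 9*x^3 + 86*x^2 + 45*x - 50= 4*s^3 + s^2*(36*x - 26) + s*(-x^2 + 243*x - 316) - 9*x^3 + 94*x^2 + 81*x - 286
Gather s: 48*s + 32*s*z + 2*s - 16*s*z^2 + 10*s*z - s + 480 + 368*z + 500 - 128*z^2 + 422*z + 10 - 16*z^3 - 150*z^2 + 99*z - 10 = s*(-16*z^2 + 42*z + 49) - 16*z^3 - 278*z^2 + 889*z + 980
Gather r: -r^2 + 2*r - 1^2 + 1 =-r^2 + 2*r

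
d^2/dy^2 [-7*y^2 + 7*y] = -14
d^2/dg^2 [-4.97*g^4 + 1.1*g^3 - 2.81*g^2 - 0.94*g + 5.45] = -59.64*g^2 + 6.6*g - 5.62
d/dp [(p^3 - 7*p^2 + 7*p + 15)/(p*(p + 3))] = (p^4 + 6*p^3 - 28*p^2 - 30*p - 45)/(p^2*(p^2 + 6*p + 9))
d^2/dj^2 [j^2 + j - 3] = 2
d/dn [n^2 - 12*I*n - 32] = 2*n - 12*I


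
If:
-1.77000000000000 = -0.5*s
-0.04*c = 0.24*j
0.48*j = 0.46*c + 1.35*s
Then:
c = -8.85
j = 1.48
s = 3.54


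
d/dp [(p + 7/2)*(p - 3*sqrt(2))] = 2*p - 3*sqrt(2) + 7/2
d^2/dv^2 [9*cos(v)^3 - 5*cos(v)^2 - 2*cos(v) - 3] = -19*cos(v)/4 + 10*cos(2*v) - 81*cos(3*v)/4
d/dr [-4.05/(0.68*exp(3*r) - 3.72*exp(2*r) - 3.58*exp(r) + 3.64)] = (8.262*exp(2*r) - 30.132*exp(r) - 14.499)*exp(r)/(0.68*exp(3*r) - 3.72*exp(2*r) - 3.58*exp(r) + 3.64)^2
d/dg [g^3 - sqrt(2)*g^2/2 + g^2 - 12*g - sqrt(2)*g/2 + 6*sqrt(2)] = 3*g^2 - sqrt(2)*g + 2*g - 12 - sqrt(2)/2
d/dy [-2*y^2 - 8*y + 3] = -4*y - 8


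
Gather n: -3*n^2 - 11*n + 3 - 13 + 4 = -3*n^2 - 11*n - 6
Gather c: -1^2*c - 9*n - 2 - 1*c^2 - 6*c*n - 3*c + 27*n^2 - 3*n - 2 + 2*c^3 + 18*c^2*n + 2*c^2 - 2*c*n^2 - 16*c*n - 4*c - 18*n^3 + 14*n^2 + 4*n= 2*c^3 + c^2*(18*n + 1) + c*(-2*n^2 - 22*n - 8) - 18*n^3 + 41*n^2 - 8*n - 4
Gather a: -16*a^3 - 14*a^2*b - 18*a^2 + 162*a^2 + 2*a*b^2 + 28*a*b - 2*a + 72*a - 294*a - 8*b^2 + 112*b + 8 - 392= -16*a^3 + a^2*(144 - 14*b) + a*(2*b^2 + 28*b - 224) - 8*b^2 + 112*b - 384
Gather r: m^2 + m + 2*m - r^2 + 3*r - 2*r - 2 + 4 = m^2 + 3*m - r^2 + r + 2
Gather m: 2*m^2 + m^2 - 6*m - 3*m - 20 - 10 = 3*m^2 - 9*m - 30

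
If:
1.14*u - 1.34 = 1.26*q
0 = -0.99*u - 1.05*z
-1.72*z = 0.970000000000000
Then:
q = -0.52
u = 0.60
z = -0.56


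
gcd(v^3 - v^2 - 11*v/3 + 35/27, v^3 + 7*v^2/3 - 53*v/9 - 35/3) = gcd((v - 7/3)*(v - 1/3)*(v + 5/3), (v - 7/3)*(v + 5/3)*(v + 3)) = v^2 - 2*v/3 - 35/9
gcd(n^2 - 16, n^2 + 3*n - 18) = 1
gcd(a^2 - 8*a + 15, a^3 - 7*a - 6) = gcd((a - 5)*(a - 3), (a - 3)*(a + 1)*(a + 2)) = a - 3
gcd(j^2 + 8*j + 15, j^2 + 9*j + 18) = j + 3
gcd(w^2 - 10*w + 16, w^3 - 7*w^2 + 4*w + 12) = w - 2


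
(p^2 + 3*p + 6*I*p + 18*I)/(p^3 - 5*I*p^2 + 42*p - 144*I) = (p + 3)/(p^2 - 11*I*p - 24)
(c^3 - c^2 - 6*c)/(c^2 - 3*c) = c + 2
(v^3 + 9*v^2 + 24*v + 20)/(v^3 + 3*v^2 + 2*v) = (v^2 + 7*v + 10)/(v*(v + 1))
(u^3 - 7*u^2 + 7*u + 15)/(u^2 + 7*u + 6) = (u^2 - 8*u + 15)/(u + 6)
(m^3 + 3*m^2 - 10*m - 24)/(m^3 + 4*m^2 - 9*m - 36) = (m + 2)/(m + 3)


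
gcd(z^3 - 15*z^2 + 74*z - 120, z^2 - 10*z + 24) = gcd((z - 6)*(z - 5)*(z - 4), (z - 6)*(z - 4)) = z^2 - 10*z + 24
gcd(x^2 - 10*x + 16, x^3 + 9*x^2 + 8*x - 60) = x - 2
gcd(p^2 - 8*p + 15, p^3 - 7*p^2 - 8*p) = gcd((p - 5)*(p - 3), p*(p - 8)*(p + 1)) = 1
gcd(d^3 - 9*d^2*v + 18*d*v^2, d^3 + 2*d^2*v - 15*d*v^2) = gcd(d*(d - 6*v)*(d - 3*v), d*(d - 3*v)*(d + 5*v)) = -d^2 + 3*d*v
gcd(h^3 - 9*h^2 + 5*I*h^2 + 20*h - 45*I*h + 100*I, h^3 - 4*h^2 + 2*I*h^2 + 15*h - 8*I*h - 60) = h^2 + h*(-4 + 5*I) - 20*I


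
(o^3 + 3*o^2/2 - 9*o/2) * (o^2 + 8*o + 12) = o^5 + 19*o^4/2 + 39*o^3/2 - 18*o^2 - 54*o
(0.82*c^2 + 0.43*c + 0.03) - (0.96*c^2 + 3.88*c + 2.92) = -0.14*c^2 - 3.45*c - 2.89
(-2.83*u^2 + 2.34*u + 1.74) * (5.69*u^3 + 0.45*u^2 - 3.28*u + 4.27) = -16.1027*u^5 + 12.0411*u^4 + 20.236*u^3 - 18.9763*u^2 + 4.2846*u + 7.4298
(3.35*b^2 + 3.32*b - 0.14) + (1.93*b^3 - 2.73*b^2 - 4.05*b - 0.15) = 1.93*b^3 + 0.62*b^2 - 0.73*b - 0.29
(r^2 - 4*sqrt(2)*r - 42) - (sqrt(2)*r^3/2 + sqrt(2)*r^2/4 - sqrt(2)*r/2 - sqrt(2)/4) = -sqrt(2)*r^3/2 - sqrt(2)*r^2/4 + r^2 - 7*sqrt(2)*r/2 - 42 + sqrt(2)/4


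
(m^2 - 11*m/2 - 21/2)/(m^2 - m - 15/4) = 2*(m - 7)/(2*m - 5)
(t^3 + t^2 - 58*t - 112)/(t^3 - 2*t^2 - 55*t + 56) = (t + 2)/(t - 1)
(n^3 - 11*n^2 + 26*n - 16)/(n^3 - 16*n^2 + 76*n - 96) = (n - 1)/(n - 6)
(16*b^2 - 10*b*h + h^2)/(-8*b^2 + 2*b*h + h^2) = (-8*b + h)/(4*b + h)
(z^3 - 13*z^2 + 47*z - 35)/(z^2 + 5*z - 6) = (z^2 - 12*z + 35)/(z + 6)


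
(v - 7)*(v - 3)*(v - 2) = v^3 - 12*v^2 + 41*v - 42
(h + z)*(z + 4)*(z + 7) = h*z^2 + 11*h*z + 28*h + z^3 + 11*z^2 + 28*z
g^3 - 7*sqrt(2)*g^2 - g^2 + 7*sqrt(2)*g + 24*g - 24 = (g - 1)*(g - 4*sqrt(2))*(g - 3*sqrt(2))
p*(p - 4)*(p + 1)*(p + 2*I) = p^4 - 3*p^3 + 2*I*p^3 - 4*p^2 - 6*I*p^2 - 8*I*p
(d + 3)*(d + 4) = d^2 + 7*d + 12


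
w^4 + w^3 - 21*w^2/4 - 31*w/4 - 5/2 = (w - 5/2)*(w + 1/2)*(w + 1)*(w + 2)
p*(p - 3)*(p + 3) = p^3 - 9*p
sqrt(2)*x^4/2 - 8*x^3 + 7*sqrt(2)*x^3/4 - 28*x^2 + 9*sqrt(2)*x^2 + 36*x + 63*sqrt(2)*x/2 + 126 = (x + 7/2)*(x - 6*sqrt(2))*(x - 3*sqrt(2))*(sqrt(2)*x/2 + 1)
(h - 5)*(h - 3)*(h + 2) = h^3 - 6*h^2 - h + 30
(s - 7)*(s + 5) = s^2 - 2*s - 35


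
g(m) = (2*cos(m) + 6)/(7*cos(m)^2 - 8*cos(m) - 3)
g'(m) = (14*sin(m)*cos(m) - 8*sin(m))*(2*cos(m) + 6)/(7*cos(m)^2 - 8*cos(m) - 3)^2 - 2*sin(m)/(7*cos(m)^2 - 8*cos(m) - 3)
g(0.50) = -1.68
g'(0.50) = 0.95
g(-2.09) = 1.86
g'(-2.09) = 9.61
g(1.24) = -1.37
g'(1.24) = -0.53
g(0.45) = -1.72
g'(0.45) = 0.95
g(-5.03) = -1.38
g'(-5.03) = -0.59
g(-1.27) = -1.39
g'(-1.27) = 0.67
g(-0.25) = -1.90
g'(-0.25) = -0.74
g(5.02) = -1.38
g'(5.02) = 0.64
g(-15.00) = 0.63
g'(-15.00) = 1.25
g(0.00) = -2.00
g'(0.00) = 0.00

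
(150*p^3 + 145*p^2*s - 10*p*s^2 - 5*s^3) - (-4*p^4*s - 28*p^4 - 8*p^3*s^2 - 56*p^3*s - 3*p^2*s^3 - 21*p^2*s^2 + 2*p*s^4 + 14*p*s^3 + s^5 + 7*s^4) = 4*p^4*s + 28*p^4 + 8*p^3*s^2 + 56*p^3*s + 150*p^3 + 3*p^2*s^3 + 21*p^2*s^2 + 145*p^2*s - 2*p*s^4 - 14*p*s^3 - 10*p*s^2 - s^5 - 7*s^4 - 5*s^3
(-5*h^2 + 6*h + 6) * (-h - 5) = 5*h^3 + 19*h^2 - 36*h - 30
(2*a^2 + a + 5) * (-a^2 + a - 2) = -2*a^4 + a^3 - 8*a^2 + 3*a - 10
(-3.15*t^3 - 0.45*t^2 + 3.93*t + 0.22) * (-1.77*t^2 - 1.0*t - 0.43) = 5.5755*t^5 + 3.9465*t^4 - 5.1516*t^3 - 4.1259*t^2 - 1.9099*t - 0.0946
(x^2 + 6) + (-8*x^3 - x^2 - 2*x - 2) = -8*x^3 - 2*x + 4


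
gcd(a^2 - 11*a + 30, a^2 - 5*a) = a - 5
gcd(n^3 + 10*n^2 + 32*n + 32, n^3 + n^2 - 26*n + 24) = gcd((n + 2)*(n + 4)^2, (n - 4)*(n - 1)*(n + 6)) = 1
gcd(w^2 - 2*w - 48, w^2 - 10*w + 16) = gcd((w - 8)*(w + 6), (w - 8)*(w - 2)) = w - 8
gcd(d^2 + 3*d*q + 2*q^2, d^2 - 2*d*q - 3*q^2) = d + q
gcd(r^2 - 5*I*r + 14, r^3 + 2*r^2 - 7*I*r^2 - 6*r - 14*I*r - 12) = 1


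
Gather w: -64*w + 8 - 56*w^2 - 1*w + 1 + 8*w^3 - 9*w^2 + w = 8*w^3 - 65*w^2 - 64*w + 9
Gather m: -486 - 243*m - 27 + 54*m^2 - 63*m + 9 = 54*m^2 - 306*m - 504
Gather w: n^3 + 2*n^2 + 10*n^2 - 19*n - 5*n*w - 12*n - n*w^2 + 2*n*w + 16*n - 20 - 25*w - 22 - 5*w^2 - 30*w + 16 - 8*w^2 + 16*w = n^3 + 12*n^2 - 15*n + w^2*(-n - 13) + w*(-3*n - 39) - 26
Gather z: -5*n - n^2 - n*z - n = -n^2 - n*z - 6*n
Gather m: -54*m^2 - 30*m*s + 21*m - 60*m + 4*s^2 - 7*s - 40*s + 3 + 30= -54*m^2 + m*(-30*s - 39) + 4*s^2 - 47*s + 33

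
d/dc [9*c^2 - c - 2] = 18*c - 1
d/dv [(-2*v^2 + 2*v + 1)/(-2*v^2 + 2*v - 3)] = 8*(2*v - 1)/(2*v^2 - 2*v + 3)^2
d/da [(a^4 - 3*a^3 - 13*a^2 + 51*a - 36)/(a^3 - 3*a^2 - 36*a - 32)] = (a^4 - 14*a^3 + 10*a^2 + 130*a - 183)/(a^4 - 14*a^3 + 33*a^2 + 112*a + 64)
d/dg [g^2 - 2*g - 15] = 2*g - 2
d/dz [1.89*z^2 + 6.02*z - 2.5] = 3.78*z + 6.02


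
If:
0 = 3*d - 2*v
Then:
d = 2*v/3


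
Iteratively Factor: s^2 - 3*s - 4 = (s - 4)*(s + 1)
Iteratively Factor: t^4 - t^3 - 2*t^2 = (t - 2)*(t^3 + t^2) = (t - 2)*(t + 1)*(t^2) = t*(t - 2)*(t + 1)*(t)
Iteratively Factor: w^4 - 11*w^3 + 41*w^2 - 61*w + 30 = (w - 1)*(w^3 - 10*w^2 + 31*w - 30) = (w - 2)*(w - 1)*(w^2 - 8*w + 15) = (w - 3)*(w - 2)*(w - 1)*(w - 5)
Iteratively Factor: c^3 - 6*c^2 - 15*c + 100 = (c - 5)*(c^2 - c - 20) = (c - 5)^2*(c + 4)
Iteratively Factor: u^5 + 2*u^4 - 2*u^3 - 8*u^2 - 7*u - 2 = (u + 1)*(u^4 + u^3 - 3*u^2 - 5*u - 2) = (u + 1)^2*(u^3 - 3*u - 2) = (u + 1)^3*(u^2 - u - 2) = (u + 1)^4*(u - 2)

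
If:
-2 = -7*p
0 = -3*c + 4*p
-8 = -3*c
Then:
No Solution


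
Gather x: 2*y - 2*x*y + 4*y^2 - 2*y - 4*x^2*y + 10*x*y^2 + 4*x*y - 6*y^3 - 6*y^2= -4*x^2*y + x*(10*y^2 + 2*y) - 6*y^3 - 2*y^2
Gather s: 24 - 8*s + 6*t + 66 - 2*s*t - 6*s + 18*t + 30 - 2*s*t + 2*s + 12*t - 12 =s*(-4*t - 12) + 36*t + 108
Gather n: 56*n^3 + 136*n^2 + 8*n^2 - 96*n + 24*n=56*n^3 + 144*n^2 - 72*n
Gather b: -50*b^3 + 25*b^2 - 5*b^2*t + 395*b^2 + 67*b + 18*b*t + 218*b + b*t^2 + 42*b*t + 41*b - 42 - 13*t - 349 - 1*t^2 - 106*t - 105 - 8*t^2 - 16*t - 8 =-50*b^3 + b^2*(420 - 5*t) + b*(t^2 + 60*t + 326) - 9*t^2 - 135*t - 504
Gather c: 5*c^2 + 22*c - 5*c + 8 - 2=5*c^2 + 17*c + 6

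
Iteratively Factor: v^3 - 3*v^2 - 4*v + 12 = (v + 2)*(v^2 - 5*v + 6) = (v - 3)*(v + 2)*(v - 2)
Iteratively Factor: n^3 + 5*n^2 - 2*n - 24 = (n + 4)*(n^2 + n - 6) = (n + 3)*(n + 4)*(n - 2)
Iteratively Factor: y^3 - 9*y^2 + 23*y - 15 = (y - 3)*(y^2 - 6*y + 5) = (y - 3)*(y - 1)*(y - 5)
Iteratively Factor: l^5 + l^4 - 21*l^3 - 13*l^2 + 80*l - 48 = (l + 4)*(l^4 - 3*l^3 - 9*l^2 + 23*l - 12) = (l - 4)*(l + 4)*(l^3 + l^2 - 5*l + 3) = (l - 4)*(l + 3)*(l + 4)*(l^2 - 2*l + 1) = (l - 4)*(l - 1)*(l + 3)*(l + 4)*(l - 1)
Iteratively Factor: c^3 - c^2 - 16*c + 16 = (c - 1)*(c^2 - 16) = (c - 1)*(c + 4)*(c - 4)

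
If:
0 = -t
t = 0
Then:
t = 0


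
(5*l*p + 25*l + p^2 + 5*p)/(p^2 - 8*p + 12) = (5*l*p + 25*l + p^2 + 5*p)/(p^2 - 8*p + 12)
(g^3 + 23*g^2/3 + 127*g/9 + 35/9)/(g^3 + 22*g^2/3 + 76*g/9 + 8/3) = (9*g^3 + 69*g^2 + 127*g + 35)/(9*g^3 + 66*g^2 + 76*g + 24)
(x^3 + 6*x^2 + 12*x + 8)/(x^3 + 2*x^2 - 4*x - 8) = (x + 2)/(x - 2)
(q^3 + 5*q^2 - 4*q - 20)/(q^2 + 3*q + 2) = (q^2 + 3*q - 10)/(q + 1)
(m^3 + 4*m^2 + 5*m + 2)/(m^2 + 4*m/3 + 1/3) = 3*(m^2 + 3*m + 2)/(3*m + 1)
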